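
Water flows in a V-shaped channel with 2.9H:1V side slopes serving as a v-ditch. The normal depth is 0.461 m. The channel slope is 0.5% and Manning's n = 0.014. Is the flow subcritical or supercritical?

supercritical

For a triangular section with side slope z = 2.9: A = zy² = 2.9×0.461² = 0.6163 m²; P = 2y√(1+z²) = 2×0.461×3.068 = 2.828 m.
Hydraulic radius R = A/P = 0.6163/2.828 = 0.2179 m.
V = (1/n) R^(2/3) √S = (1/0.014) × 0.2179^(2/3) × √0.005 = 1.829 m/s. Hydraulic depth D_h = A/T = 0.6163/2.674 = 0.2305 m.
Froude number Fr = V/√(g·D_h) = 1.829/√(9.81×0.2305) = 1.22, which is greater than 1, so the flow is supercritical.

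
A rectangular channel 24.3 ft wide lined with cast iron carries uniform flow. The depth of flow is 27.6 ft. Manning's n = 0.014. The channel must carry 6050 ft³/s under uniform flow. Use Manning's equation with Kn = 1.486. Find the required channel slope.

Flow area A = b·y = 24.3 × 27.6 = 670.7 ft². Wetted perimeter P = b + 2y = 24.3 + 2×27.6 = 79.5 ft.
Hydraulic radius R = A/P = 670.7/79.5 = 8.436 ft.
From Manning's equation, S = [nQ / (1.486 A R^(2/3))]² = [0.014 × 6050 / (1.486 × 670.7 × 8.436^(2/3))]² = 0.000421.

S = 0.000421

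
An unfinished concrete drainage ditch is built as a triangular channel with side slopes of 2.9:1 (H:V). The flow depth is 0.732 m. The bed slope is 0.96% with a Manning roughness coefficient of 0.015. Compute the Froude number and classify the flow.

For a triangular section with side slope z = 2.9: A = zy² = 2.9×0.732² = 1.554 m²; P = 2y√(1+z²) = 2×0.732×3.068 = 4.491 m.
Hydraulic radius R = A/P = 1.554/4.491 = 0.346 m.
V = (1/n) R^(2/3) √S = (1/0.015) × 0.346^(2/3) × √0.0096 = 3.219 m/s. Hydraulic depth D_h = A/T = 1.554/4.246 = 0.366 m.
Froude number Fr = V/√(g·D_h) = 3.219/√(9.81×0.366) = 1.7, which is greater than 1, so the flow is supercritical.

supercritical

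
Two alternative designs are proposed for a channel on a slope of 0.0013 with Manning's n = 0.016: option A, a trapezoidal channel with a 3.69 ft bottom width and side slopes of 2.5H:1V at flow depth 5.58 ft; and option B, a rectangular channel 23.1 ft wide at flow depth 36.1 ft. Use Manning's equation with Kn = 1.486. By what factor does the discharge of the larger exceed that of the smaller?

17.6

Channel A: With bottom width b = 3.69 ft and side slope z = 2.5: A = (b + zy)y = (3.69 + 2.5×5.58)×5.58 = 98.43 ft²; P = b + 2y√(1+z²) = 3.69 + 2×5.58×2.693 = 33.74 ft. Hydraulic radius R = A/P = 98.43/33.74 = 2.917 ft. Q_A = (1.486/0.016)·98.43·2.917^(2/3)·√0.0013 = 673 ft³/s.
Channel B: Flow area A = b·y = 23.1 × 36.1 = 833.9 ft². Wetted perimeter P = b + 2y = 23.1 + 2×36.1 = 95.3 ft. Hydraulic radius R = A/P = 833.9/95.3 = 8.75 ft. Q_B = (1.486/0.016)·833.9·8.75^(2/3)·√0.0013 = 11860 ft³/s.
The larger discharge is 11860 ft³/s and the smaller is 673 ft³/s; the ratio is 17.6.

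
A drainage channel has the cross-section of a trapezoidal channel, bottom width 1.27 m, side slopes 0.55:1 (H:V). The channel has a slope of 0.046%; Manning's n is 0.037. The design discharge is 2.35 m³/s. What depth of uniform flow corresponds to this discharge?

Manning's equation rearranged: A R^(2/3) = nQ / (1·√S) = 0.037 × 2.35 / (√0.00046) = 4.054.
Try y = 1.68 m: A R^(2/3) = 2.967 — low.
Try y = 2.18 m: A R^(2/3) = 4.874 — high.
Try y = 1.98 m: A R^(2/3) = 4.048 — ≈ 4.054.

y_n = 1.98 m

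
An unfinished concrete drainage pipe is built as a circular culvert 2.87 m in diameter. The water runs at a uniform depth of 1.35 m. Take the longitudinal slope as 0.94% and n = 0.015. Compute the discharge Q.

For a circular section of diameter D = 2.87 m at depth y = 1.35 m, the central angle is θ = 2 arccos(1 − 2y/D) = 3.023 rad. Then A = (D²/8)(θ − sin θ) = 2.991 m² and P = Dθ/2 = 4.338 m.
Hydraulic radius R = A/P = 2.991/4.338 = 0.6894 m.
Manning's equation: Q = (1/n) A R^(2/3) S^(1/2) = (1/0.015) × 2.991 × 0.6894^(2/3) × 0.0094^(1/2) = 15.1 m³/s.

Q = 15.1 m³/s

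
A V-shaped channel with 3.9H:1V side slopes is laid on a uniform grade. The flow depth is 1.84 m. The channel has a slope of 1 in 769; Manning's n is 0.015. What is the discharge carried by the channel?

For a triangular section with side slope z = 3.9: A = zy² = 3.9×1.84² = 13.2 m²; P = 2y√(1+z²) = 2×1.84×4.026 = 14.82 m.
Hydraulic radius R = A/P = 13.2/14.82 = 0.8912 m.
Manning's equation: Q = (1/n) A R^(2/3) S^(1/2) = (1/0.015) × 13.2 × 0.8912^(2/3) × 0.0013^(1/2) = 29.4 m³/s.

Q = 29.4 m³/s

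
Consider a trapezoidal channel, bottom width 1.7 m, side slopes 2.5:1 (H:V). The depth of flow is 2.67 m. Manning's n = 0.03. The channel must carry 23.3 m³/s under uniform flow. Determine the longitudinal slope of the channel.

With bottom width b = 1.7 m and side slope z = 2.5: A = (b + zy)y = (1.7 + 2.5×2.67)×2.67 = 22.36 m²; P = b + 2y√(1+z²) = 1.7 + 2×2.67×2.693 = 16.08 m.
Hydraulic radius R = A/P = 22.36/16.08 = 1.391 m.
From Manning's equation, S = [nQ / (1 A R^(2/3))]² = [0.03 × 23.3 / (1 × 22.36 × 1.391^(2/3))]² = 0.000629.

S = 0.000629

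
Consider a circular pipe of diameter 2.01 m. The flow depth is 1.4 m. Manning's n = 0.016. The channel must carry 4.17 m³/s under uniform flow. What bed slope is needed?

S = 0.0016

For a circular section of diameter D = 2.01 m at depth y = 1.4 m, the central angle is θ = 2 arccos(1 − 2y/D) = 3.949 rad. Then A = (D²/8)(θ − sin θ) = 2.36 m² and P = Dθ/2 = 3.969 m.
Hydraulic radius R = A/P = 2.36/3.969 = 0.5945 m.
From Manning's equation, S = [nQ / (1 A R^(2/3))]² = [0.016 × 4.17 / (1 × 2.36 × 0.5945^(2/3))]² = 0.0016.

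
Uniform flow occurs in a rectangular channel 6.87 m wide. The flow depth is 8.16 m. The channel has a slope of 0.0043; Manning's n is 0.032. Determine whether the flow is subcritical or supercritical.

Flow area A = b·y = 6.87 × 8.16 = 56.06 m². Wetted perimeter P = b + 2y = 6.87 + 2×8.16 = 23.19 m.
Hydraulic radius R = A/P = 56.06/23.19 = 2.417 m.
V = (1/n) R^(2/3) √S = (1/0.032) × 2.417^(2/3) × √0.0043 = 3.691 m/s. Hydraulic depth D_h = A/T = 56.06/6.87 = 8.16 m.
Froude number Fr = V/√(g·D_h) = 3.691/√(9.81×8.16) = 0.413, which is less than 1, so the flow is subcritical.

subcritical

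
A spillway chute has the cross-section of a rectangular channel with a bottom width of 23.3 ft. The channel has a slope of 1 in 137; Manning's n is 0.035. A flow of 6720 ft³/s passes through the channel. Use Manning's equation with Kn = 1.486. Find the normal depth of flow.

Manning's equation rearranged: A R^(2/3) = nQ / (1.486·√S) = 0.035 × 6720 / (1.486 × √0.007299) = 1853.
Trying y = 16.1 ft: A R^(2/3) = 1341 — low.
Trying y = 20.8 ft: A R^(2/3) = 1852 — matches.

y_n = 20.8 ft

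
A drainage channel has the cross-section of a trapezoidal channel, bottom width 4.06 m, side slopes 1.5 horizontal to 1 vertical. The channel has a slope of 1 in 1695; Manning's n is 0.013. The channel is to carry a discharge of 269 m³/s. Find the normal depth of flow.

y_n = 5.65 m

Manning's equation rearranged: A R^(2/3) = nQ / (1·√S) = 0.013 × 269 / (√0.00059) = 144.
At y = 6.25 m: A R^(2/3) = 180.7 — over.
At y = 4.82 m: A R^(2/3) = 101.3 — short.
At y = 5.65 m: A R^(2/3) = 144 — ≈ 144.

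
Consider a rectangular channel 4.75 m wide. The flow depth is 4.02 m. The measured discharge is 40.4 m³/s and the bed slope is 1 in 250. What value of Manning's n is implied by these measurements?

Flow area A = b·y = 4.75 × 4.02 = 19.09 m². Wetted perimeter P = b + 2y = 4.75 + 2×4.02 = 12.79 m.
Hydraulic radius R = A/P = 19.09/12.79 = 1.493 m.
Rearranging Manning's equation: n = (1/Q) A R^(2/3) S^(1/2) = (1/40.4) × 19.09 × 1.493^(2/3) × √0.004 = 0.039.

n = 0.039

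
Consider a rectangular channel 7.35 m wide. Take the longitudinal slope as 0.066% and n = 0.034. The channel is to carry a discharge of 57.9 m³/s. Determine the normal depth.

Manning's equation rearranged: A R^(2/3) = nQ / (1·√S) = 0.034 × 57.9 / (√0.00066) = 76.63.
Trying y = 5.14 m: A R^(2/3) = 62.79 — short.
Trying y = 7.31 m: A R^(2/3) = 97.53 — over.
Trying y = 6.02 m: A R^(2/3) = 76.69 — matches.

y_n = 6.02 m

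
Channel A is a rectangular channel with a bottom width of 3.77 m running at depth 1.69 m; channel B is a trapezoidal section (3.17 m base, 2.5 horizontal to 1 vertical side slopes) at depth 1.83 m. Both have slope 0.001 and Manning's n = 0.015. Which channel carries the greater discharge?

Channel A: Flow area A = b·y = 3.77 × 1.69 = 6.371 m². Wetted perimeter P = b + 2y = 3.77 + 2×1.69 = 7.15 m. Hydraulic radius R = A/P = 6.371/7.15 = 0.8911 m. Q_A = (1/0.015)·6.371·0.8911^(2/3)·√0.001 = 12.44 m³/s.
Channel B: With bottom width b = 3.17 m and side slope z = 2.5: A = (b + zy)y = (3.17 + 2.5×1.83)×1.83 = 14.17 m²; P = b + 2y√(1+z²) = 3.17 + 2×1.83×2.693 = 13.02 m. Hydraulic radius R = A/P = 14.17/13.02 = 1.088 m. Q_B = (1/0.015)·14.17·1.088^(2/3)·√0.001 = 31.61 m³/s.
Q_A = 12.44 m³/s vs Q_B = 31.61 m³/s, so channel B carries more.

channel B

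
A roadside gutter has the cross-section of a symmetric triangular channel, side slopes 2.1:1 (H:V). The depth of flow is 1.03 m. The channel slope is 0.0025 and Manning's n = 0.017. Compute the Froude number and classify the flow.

subcritical

For a triangular section with side slope z = 2.1: A = zy² = 2.1×1.03² = 2.228 m²; P = 2y√(1+z²) = 2×1.03×2.326 = 4.791 m.
Hydraulic radius R = A/P = 2.228/4.791 = 0.465 m.
V = (1/n) R^(2/3) √S = (1/0.017) × 0.465^(2/3) × √0.0025 = 1.765 m/s. Hydraulic depth D_h = A/T = 2.228/4.326 = 0.515 m.
Froude number Fr = V/√(g·D_h) = 1.765/√(9.81×0.515) = 0.785, which is less than 1, so the flow is subcritical.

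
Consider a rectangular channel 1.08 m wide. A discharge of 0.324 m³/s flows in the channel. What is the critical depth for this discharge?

y_c = 0.209 m

For a rectangular channel, critical depth y_c = (q²/g)^(1/3) where q = Q/b = 0.324/1.08 = 0.3 m²/s.
So y_c = (0.3²/9.81)^(1/3) = 0.209 m.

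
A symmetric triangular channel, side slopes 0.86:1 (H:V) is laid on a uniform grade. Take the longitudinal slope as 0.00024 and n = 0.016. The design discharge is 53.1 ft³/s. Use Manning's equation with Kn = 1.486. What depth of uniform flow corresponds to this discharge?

Manning's equation rearranged: A R^(2/3) = nQ / (1.486·√S) = 0.016 × 53.1 / (1.486 × √0.00024) = 36.91.
At y = 6.34 ft: A R^(2/3) = 56.09 — high.
At y = 4.46 ft: A R^(2/3) = 21.96 — low.
At y = 5.42 ft: A R^(2/3) = 36.93 — ≈ 36.91.

y_n = 5.42 ft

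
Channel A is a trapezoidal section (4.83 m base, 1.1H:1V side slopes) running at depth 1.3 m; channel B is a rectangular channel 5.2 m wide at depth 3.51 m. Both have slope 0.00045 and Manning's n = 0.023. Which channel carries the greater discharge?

Channel A: With bottom width b = 4.83 m and side slope z = 1.1: A = (b + zy)y = (4.83 + 1.1×1.3)×1.3 = 8.138 m²; P = b + 2y√(1+z²) = 4.83 + 2×1.3×1.487 = 8.695 m. Hydraulic radius R = A/P = 8.138/8.695 = 0.9359 m. Q_A = (1/0.023)·8.138·0.9359^(2/3)·√0.00045 = 7.182 m³/s.
Channel B: Flow area A = b·y = 5.2 × 3.51 = 18.25 m². Wetted perimeter P = b + 2y = 5.2 + 2×3.51 = 12.22 m. Hydraulic radius R = A/P = 18.25/12.22 = 1.494 m. Q_B = (1/0.023)·18.25·1.494^(2/3)·√0.00045 = 22 m³/s.
Q_A = 7.182 m³/s vs Q_B = 22 m³/s, so channel B carries more.

channel B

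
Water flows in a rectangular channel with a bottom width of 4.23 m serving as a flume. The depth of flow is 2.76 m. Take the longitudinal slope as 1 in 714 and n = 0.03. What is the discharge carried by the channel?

Flow area A = b·y = 4.23 × 2.76 = 11.67 m². Wetted perimeter P = b + 2y = 4.23 + 2×2.76 = 9.75 m.
Hydraulic radius R = A/P = 11.67/9.75 = 1.197 m.
Manning's equation: Q = (1/n) A R^(2/3) S^(1/2) = (1/0.03) × 11.67 × 1.197^(2/3) × 0.001401^(1/2) = 16.4 m³/s.

Q = 16.4 m³/s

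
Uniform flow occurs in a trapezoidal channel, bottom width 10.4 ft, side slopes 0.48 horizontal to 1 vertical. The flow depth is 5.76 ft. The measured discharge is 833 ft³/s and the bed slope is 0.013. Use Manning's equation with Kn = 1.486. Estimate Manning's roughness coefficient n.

n = 0.034

With bottom width b = 10.4 ft and side slope z = 0.48: A = (b + zy)y = (10.4 + 0.48×5.76)×5.76 = 75.83 ft²; P = b + 2y√(1+z²) = 10.4 + 2×5.76×1.109 = 23.18 ft.
Hydraulic radius R = A/P = 75.83/23.18 = 3.272 ft.
Rearranging Manning's equation: n = (1.486/Q) A R^(2/3) S^(1/2) = (1.486/833) × 75.83 × 3.272^(2/3) × √0.013 = 0.034.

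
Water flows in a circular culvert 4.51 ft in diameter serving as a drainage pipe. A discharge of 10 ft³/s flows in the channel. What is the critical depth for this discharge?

At critical depth, Q² T / (g A³) = 1, i.e. A³/T = Q²/g = 10²/32.2 = 3.106.
At y = 1.08 ft: A³/T = 6.595 — high.
At y = 0.891 ft: A³/T = 3.108 — matches.

y_c = 0.891 ft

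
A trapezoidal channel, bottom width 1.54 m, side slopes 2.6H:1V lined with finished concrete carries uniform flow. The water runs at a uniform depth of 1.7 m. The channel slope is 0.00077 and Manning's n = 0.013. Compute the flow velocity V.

V = 2.02 m/s

With bottom width b = 1.54 m and side slope z = 2.6: A = (b + zy)y = (1.54 + 2.6×1.7)×1.7 = 10.13 m²; P = b + 2y√(1+z²) = 1.54 + 2×1.7×2.786 = 11.01 m.
Hydraulic radius R = A/P = 10.13/11.01 = 0.9201 m.
From Manning's equation, V = (1/n) R^(2/3) S^(1/2) = (1/0.013) × 0.9201^(2/3) × 0.00077^(1/2) = 2.02 m/s.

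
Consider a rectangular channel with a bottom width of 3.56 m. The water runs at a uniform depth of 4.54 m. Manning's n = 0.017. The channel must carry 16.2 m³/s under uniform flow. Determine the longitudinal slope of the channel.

S = 0.000209

Flow area A = b·y = 3.56 × 4.54 = 16.16 m². Wetted perimeter P = b + 2y = 3.56 + 2×4.54 = 12.64 m.
Hydraulic radius R = A/P = 16.16/12.64 = 1.279 m.
From Manning's equation, S = [nQ / (1 A R^(2/3))]² = [0.017 × 16.2 / (1 × 16.16 × 1.279^(2/3))]² = 0.000209.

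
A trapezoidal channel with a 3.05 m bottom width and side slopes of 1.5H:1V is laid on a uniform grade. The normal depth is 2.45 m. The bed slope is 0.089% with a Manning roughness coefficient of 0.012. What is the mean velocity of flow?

V = 3.09 m/s

With bottom width b = 3.05 m and side slope z = 1.5: A = (b + zy)y = (3.05 + 1.5×2.45)×2.45 = 16.48 m²; P = b + 2y√(1+z²) = 3.05 + 2×2.45×1.803 = 11.88 m.
Hydraulic radius R = A/P = 16.48/11.88 = 1.386 m.
From Manning's equation, V = (1/n) R^(2/3) S^(1/2) = (1/0.012) × 1.386^(2/3) × 0.00089^(1/2) = 3.09 m/s.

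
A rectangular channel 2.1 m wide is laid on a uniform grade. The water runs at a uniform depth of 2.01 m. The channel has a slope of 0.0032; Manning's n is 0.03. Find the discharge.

Q = 6.21 m³/s

Flow area A = b·y = 2.1 × 2.01 = 4.221 m². Wetted perimeter P = b + 2y = 2.1 + 2×2.01 = 6.12 m.
Hydraulic radius R = A/P = 4.221/6.12 = 0.6897 m.
Manning's equation: Q = (1/n) A R^(2/3) S^(1/2) = (1/0.03) × 4.221 × 0.6897^(2/3) × 0.0032^(1/2) = 6.21 m³/s.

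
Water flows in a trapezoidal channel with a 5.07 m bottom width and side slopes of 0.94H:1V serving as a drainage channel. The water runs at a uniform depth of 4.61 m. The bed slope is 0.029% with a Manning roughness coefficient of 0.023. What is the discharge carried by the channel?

With bottom width b = 5.07 m and side slope z = 0.94: A = (b + zy)y = (5.07 + 0.94×4.61)×4.61 = 43.35 m²; P = b + 2y√(1+z²) = 5.07 + 2×4.61×1.372 = 17.72 m.
Hydraulic radius R = A/P = 43.35/17.72 = 2.446 m.
Manning's equation: Q = (1/n) A R^(2/3) S^(1/2) = (1/0.023) × 43.35 × 2.446^(2/3) × 0.00029^(1/2) = 58.3 m³/s.

Q = 58.3 m³/s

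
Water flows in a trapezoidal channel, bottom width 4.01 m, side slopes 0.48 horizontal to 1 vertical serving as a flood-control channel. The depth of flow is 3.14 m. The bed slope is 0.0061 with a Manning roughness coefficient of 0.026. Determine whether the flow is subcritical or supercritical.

subcritical

With bottom width b = 4.01 m and side slope z = 0.48: A = (b + zy)y = (4.01 + 0.48×3.14)×3.14 = 17.32 m²; P = b + 2y√(1+z²) = 4.01 + 2×3.14×1.109 = 10.98 m.
Hydraulic radius R = A/P = 17.32/10.98 = 1.578 m.
V = (1/n) R^(2/3) √S = (1/0.026) × 1.578^(2/3) × √0.0061 = 4.072 m/s. Hydraulic depth D_h = A/T = 17.32/7.024 = 2.466 m.
Froude number Fr = V/√(g·D_h) = 4.072/√(9.81×2.466) = 0.828, which is less than 1, so the flow is subcritical.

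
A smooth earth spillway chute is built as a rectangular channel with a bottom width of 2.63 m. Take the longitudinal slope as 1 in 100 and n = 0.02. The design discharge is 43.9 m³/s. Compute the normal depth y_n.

Manning's equation rearranged: A R^(2/3) = nQ / (1·√S) = 0.02 × 43.9 / (√0.01) = 8.78.
Try y = 2.67 m: A R^(2/3) = 6.454 — too small.
Try y = 3.84 m: A R^(2/3) = 9.961 — too large.
Try y = 3.45 m: A R^(2/3) = 8.781 — matches.

y_n = 3.45 m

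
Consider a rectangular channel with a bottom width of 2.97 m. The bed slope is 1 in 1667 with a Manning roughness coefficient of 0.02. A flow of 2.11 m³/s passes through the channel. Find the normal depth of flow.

Manning's equation rearranged: A R^(2/3) = nQ / (1·√S) = 0.02 × 2.11 / (√0.0005999) = 1.723.
Trying y = 0.954 m: A R^(2/3) = 1.972 — too large.
Trying y = 0.746 m: A R^(2/3) = 1.389 — too small.
Trying y = 0.867 m: A R^(2/3) = 1.723 — matches.

y_n = 0.867 m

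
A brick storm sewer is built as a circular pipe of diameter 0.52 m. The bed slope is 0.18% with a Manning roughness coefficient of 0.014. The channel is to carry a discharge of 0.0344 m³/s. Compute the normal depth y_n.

Manning's equation rearranged: A R^(2/3) = nQ / (1·√S) = 0.014 × 0.0344 / (√0.0018) = 0.01135.
Try y = 0.203 m: A R^(2/3) = 0.01756 — too large.
Try y = 0.161 m: A R^(2/3) = 0.01134 — matches.

y_n = 0.161 m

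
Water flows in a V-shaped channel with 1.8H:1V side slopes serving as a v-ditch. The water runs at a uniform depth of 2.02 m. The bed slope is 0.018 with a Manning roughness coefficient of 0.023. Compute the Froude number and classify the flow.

supercritical

For a triangular section with side slope z = 1.8: A = zy² = 1.8×2.02² = 7.345 m²; P = 2y√(1+z²) = 2×2.02×2.059 = 8.319 m.
Hydraulic radius R = A/P = 7.345/8.319 = 0.8829 m.
V = (1/n) R^(2/3) √S = (1/0.023) × 0.8829^(2/3) × √0.018 = 5.368 m/s. Hydraulic depth D_h = A/T = 7.345/7.272 = 1.01 m.
Froude number Fr = V/√(g·D_h) = 5.368/√(9.81×1.01) = 1.71, which is greater than 1, so the flow is supercritical.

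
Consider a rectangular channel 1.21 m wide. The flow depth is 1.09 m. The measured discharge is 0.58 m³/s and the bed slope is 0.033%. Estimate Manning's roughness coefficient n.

n = 0.022

Flow area A = b·y = 1.21 × 1.09 = 1.319 m². Wetted perimeter P = b + 2y = 1.21 + 2×1.09 = 3.39 m.
Hydraulic radius R = A/P = 1.319/3.39 = 0.3891 m.
Rearranging Manning's equation: n = (1/Q) A R^(2/3) S^(1/2) = (1/0.58) × 1.319 × 0.3891^(2/3) × √0.00033 = 0.022.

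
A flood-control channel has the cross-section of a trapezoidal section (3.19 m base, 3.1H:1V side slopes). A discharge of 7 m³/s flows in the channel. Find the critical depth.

At critical depth, Q² T / (g A³) = 1, i.e. A³/T = Q²/g = 7²/9.81 = 4.995.
Trying y = 0.53 m: A³/T = 2.595 — too small.
Trying y = 0.722 m: A³/T = 7.852 — too large.
Trying y = 0.637 m: A³/T = 4.988 — ≈ 4.995.

y_c = 0.637 m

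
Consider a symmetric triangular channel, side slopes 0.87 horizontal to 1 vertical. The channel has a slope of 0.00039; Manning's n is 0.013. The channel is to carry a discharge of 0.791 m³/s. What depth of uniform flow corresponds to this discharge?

Manning's equation rearranged: A R^(2/3) = nQ / (1·√S) = 0.013 × 0.791 / (√0.00039) = 0.5207.
Trying y = 1.3 m: A R^(2/3) = 0.8333 — over.
Trying y = 1.09 m: A R^(2/3) = 0.5209 — ≈ 0.5207.

y_n = 1.09 m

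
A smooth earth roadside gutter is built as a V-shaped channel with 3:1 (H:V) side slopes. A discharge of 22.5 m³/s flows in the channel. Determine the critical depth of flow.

y_c = 1.63 m

At critical depth, Q² T / (g A³) = 1, i.e. A³/T = Q²/g = 22.5²/9.81 = 51.61.
Try y = 1.46 m: A³/T = 29.85 — low.
Try y = 2.05 m: A³/T = 162.9 — high.
Try y = 1.63 m: A³/T = 51.78 — matches.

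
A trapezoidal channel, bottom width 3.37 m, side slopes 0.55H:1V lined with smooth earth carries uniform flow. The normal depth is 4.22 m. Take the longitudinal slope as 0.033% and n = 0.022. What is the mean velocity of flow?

V = 1.24 m/s

With bottom width b = 3.37 m and side slope z = 0.55: A = (b + zy)y = (3.37 + 0.55×4.22)×4.22 = 24.02 m²; P = b + 2y√(1+z²) = 3.37 + 2×4.22×1.141 = 13 m.
Hydraulic radius R = A/P = 24.02/13 = 1.847 m.
From Manning's equation, V = (1/n) R^(2/3) S^(1/2) = (1/0.022) × 1.847^(2/3) × 0.00033^(1/2) = 1.24 m/s.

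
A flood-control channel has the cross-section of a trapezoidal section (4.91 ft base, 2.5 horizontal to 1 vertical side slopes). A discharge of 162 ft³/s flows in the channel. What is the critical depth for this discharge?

At critical depth, Q² T / (g A³) = 1, i.e. A³/T = Q²/g = 162²/32.2 = 815.
At y = 1.96 ft: A³/T = 483.2 — too small.
At y = 2.54 ft: A³/T = 1328 — too large.
At y = 2.24 ft: A³/T = 809.9 — close enough.

y_c = 2.24 ft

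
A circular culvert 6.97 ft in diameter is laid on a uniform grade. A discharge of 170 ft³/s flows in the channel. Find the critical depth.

y_c = 3.39 ft

At critical depth, Q² T / (g A³) = 1, i.e. A³/T = Q²/g = 170²/32.2 = 897.5.
Try y = 2.49 ft: A³/T = 274.4 — low.
Try y = 4.22 ft: A³/T = 2070 — high.
Try y = 3.39 ft: A³/T = 896.4 — close enough.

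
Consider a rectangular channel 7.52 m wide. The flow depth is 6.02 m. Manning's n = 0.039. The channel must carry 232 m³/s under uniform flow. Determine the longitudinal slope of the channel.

Flow area A = b·y = 7.52 × 6.02 = 45.27 m². Wetted perimeter P = b + 2y = 7.52 + 2×6.02 = 19.56 m.
Hydraulic radius R = A/P = 45.27/19.56 = 2.314 m.
From Manning's equation, S = [nQ / (1 A R^(2/3))]² = [0.039 × 232 / (1 × 45.27 × 2.314^(2/3))]² = 0.013.

S = 0.013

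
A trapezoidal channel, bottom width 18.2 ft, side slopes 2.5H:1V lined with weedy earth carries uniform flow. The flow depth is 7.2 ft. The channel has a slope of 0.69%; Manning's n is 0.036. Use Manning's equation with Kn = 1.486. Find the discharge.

With bottom width b = 18.2 ft and side slope z = 2.5: A = (b + zy)y = (18.2 + 2.5×7.2)×7.2 = 260.6 ft²; P = b + 2y√(1+z²) = 18.2 + 2×7.2×2.693 = 56.97 ft.
Hydraulic radius R = A/P = 260.6/56.97 = 4.575 ft.
Manning's equation: Q = (1.486/n) A R^(2/3) S^(1/2) = (1.486/0.036) × 260.6 × 4.575^(2/3) × 0.0069^(1/2) = 2460 ft³/s.

Q = 2460 ft³/s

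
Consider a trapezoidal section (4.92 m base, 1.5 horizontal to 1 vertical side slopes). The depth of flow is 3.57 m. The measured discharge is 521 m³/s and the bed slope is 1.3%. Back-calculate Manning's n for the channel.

With bottom width b = 4.92 m and side slope z = 1.5: A = (b + zy)y = (4.92 + 1.5×3.57)×3.57 = 36.68 m²; P = b + 2y√(1+z²) = 4.92 + 2×3.57×1.803 = 17.79 m.
Hydraulic radius R = A/P = 36.68/17.79 = 2.062 m.
Rearranging Manning's equation: n = (1/Q) A R^(2/3) S^(1/2) = (1/521) × 36.68 × 2.062^(2/3) × √0.013 = 0.013.

n = 0.013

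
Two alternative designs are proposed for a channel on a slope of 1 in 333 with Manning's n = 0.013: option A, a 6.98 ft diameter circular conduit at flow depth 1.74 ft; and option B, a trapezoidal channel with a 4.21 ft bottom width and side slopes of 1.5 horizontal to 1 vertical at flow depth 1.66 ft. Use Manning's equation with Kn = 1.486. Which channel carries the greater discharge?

Channel A: For a circular section of diameter D = 6.98 ft at depth y = 1.74 ft, the central angle is θ = 2 arccos(1 − 2y/D) = 2.091 rad. Then A = (D²/8)(θ − sin θ) = 7.451 ft² and P = Dθ/2 = 7.298 ft. Hydraulic radius R = A/P = 7.451/7.298 = 1.021 ft. Q_A = (1.486/0.013)·7.451·1.021^(2/3)·√0.003003 = 47.32 ft³/s.
Channel B: With bottom width b = 4.21 ft and side slope z = 1.5: A = (b + zy)y = (4.21 + 1.5×1.66)×1.66 = 11.12 ft²; P = b + 2y√(1+z²) = 4.21 + 2×1.66×1.803 = 10.2 ft. Hydraulic radius R = A/P = 11.12/10.2 = 1.091 ft. Q_B = (1.486/0.013)·11.12·1.091^(2/3)·√0.003003 = 73.83 ft³/s.
Q_A = 47.32 ft³/s vs Q_B = 73.83 ft³/s, so channel B carries more.

channel B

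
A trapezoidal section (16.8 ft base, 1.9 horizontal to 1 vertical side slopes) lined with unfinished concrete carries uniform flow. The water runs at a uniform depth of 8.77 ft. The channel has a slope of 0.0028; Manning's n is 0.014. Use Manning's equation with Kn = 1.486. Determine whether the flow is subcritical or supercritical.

With bottom width b = 16.8 ft and side slope z = 1.9: A = (b + zy)y = (16.8 + 1.9×8.77)×8.77 = 293.5 ft²; P = b + 2y√(1+z²) = 16.8 + 2×8.77×2.147 = 54.46 ft.
Hydraulic radius R = A/P = 293.5/54.46 = 5.389 ft.
V = (1.486/n) R^(2/3) √S = (1.486/0.014) × 5.389^(2/3) × √0.0028 = 17.26 ft/s. Hydraulic depth D_h = A/T = 293.5/50.13 = 5.855 ft.
Froude number Fr = V/√(g·D_h) = 17.26/√(32.2×5.855) = 1.26, which is greater than 1, so the flow is supercritical.

supercritical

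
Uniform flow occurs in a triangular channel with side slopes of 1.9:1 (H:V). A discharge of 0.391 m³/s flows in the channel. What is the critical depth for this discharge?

At critical depth, Q² T / (g A³) = 1, i.e. A³/T = Q²/g = 0.391²/9.81 = 0.01558.
At y = 0.422 m: A³/T = 0.02416 — high.
At y = 0.264 m: A³/T = 0.002315 — low.
At y = 0.387 m: A³/T = 0.01567 — matches.

y_c = 0.387 m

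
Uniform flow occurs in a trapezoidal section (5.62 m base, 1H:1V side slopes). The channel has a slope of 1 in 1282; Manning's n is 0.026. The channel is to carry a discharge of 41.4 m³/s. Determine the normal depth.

Manning's equation rearranged: A R^(2/3) = nQ / (1·√S) = 0.026 × 41.4 / (√0.00078) = 38.54.
Try y = 3.79 m: A R^(2/3) = 60.01 — too large.
Try y = 2.32 m: A R^(2/3) = 24.27 — too small.
Try y = 2.99 m: A R^(2/3) = 38.5 — matches.

y_n = 2.99 m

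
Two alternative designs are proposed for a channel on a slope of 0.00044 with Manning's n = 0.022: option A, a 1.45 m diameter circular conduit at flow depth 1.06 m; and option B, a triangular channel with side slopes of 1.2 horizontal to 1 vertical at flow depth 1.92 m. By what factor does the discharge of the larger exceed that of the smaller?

4.86

Channel A: For a circular section of diameter D = 1.45 m at depth y = 1.06 m, the central angle is θ = 2 arccos(1 − 2y/D) = 4.102 rad. Then A = (D²/8)(θ − sin θ) = 1.294 m² and P = Dθ/2 = 2.974 m. Hydraulic radius R = A/P = 1.294/2.974 = 0.4349 m. Q_A = (1/0.022)·1.294·0.4349^(2/3)·√0.00044 = 0.708 m³/s.
Channel B: For a triangular section with side slope z = 1.2: A = zy² = 1.2×1.92² = 4.424 m²; P = 2y√(1+z²) = 2×1.92×1.562 = 5.998 m. Hydraulic radius R = A/P = 4.424/5.998 = 0.7375 m. Q_B = (1/0.022)·4.424·0.7375^(2/3)·√0.00044 = 3.443 m³/s.
The larger discharge is 3.443 m³/s and the smaller is 0.708 m³/s; the ratio is 4.86.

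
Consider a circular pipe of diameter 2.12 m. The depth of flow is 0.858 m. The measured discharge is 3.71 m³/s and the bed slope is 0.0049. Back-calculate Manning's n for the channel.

n = 0.015

For a circular section of diameter D = 2.12 m at depth y = 0.858 m, the central angle is θ = 2 arccos(1 − 2y/D) = 2.758 rad. Then A = (D²/8)(θ − sin θ) = 1.339 m² and P = Dθ/2 = 2.924 m.
Hydraulic radius R = A/P = 1.339/2.924 = 0.4581 m.
Rearranging Manning's equation: n = (1/Q) A R^(2/3) S^(1/2) = (1/3.71) × 1.339 × 0.4581^(2/3) × √0.0049 = 0.015.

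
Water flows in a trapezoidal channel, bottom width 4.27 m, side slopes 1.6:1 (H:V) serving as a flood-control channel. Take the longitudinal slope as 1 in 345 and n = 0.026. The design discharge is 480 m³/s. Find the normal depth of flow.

y_n = 6.76 m

Manning's equation rearranged: A R^(2/3) = nQ / (1·√S) = 0.026 × 480 / (√0.002899) = 231.8.
Try y = 4.74 m: A R^(2/3) = 104.5 — low.
Try y = 7.95 m: A R^(2/3) = 337 — high.
Try y = 6.76 m: A R^(2/3) = 231.7 — matches.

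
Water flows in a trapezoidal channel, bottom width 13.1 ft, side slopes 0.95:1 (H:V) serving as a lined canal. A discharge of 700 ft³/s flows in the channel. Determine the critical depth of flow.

At critical depth, Q² T / (g A³) = 1, i.e. A³/T = Q²/g = 700²/32.2 = 15220.
At y = 5.08 ft: A³/T = 33190 — high.
At y = 3.5 ft: A³/T = 9620 — low.
At y = 4.02 ft: A³/T = 15170 — matches.

y_c = 4.02 ft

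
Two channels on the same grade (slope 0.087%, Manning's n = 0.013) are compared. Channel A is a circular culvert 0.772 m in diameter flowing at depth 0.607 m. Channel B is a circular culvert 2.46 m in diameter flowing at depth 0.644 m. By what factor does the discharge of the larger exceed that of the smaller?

Channel A: For a circular section of diameter D = 0.772 m at depth y = 0.607 m, the central angle is θ = 2 arccos(1 − 2y/D) = 4.361 rad. Then A = (D²/8)(θ − sin θ) = 0.3948 m² and P = Dθ/2 = 1.683 m. Hydraulic radius R = A/P = 0.3948/1.683 = 0.2346 m. Q_A = (1/0.013)·0.3948·0.2346^(2/3)·√0.00087 = 0.3407 m³/s.
Channel B: For a circular section of diameter D = 2.46 m at depth y = 0.644 m, the central angle is θ = 2 arccos(1 − 2y/D) = 2.148 rad. Then A = (D²/8)(θ − sin θ) = 0.9915 m² and P = Dθ/2 = 2.643 m. Hydraulic radius R = A/P = 0.9915/2.643 = 0.3752 m. Q_B = (1/0.013)·0.9915·0.3752^(2/3)·√0.00087 = 1.17 m³/s.
The larger discharge is 1.17 m³/s and the smaller is 0.3407 m³/s; the ratio is 3.43.

3.43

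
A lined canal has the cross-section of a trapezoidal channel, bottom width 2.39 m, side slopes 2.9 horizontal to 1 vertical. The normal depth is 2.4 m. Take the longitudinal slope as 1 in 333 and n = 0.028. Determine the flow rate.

Q = 52.6 m³/s

With bottom width b = 2.39 m and side slope z = 2.9: A = (b + zy)y = (2.39 + 2.9×2.4)×2.4 = 22.44 m²; P = b + 2y√(1+z²) = 2.39 + 2×2.4×3.068 = 17.11 m.
Hydraulic radius R = A/P = 22.44/17.11 = 1.311 m.
Manning's equation: Q = (1/n) A R^(2/3) S^(1/2) = (1/0.028) × 22.44 × 1.311^(2/3) × 0.003003^(1/2) = 52.6 m³/s.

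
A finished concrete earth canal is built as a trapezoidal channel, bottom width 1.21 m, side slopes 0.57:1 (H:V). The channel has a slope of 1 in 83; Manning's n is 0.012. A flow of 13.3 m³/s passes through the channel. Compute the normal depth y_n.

Manning's equation rearranged: A R^(2/3) = nQ / (1·√S) = 0.012 × 13.3 / (√0.01205) = 1.454.
Try y = 1.46 m: A R^(2/3) = 2.243 — high.
Try y = 0.832 m: A R^(2/3) = 0.8209 — low.
Try y = 1.15 m: A R^(2/3) = 1.451 — matches.

y_n = 1.15 m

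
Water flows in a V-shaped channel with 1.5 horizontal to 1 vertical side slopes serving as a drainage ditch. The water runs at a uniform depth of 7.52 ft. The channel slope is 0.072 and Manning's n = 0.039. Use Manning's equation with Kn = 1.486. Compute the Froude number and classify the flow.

supercritical

For a triangular section with side slope z = 1.5: A = zy² = 1.5×7.52² = 84.83 ft²; P = 2y√(1+z²) = 2×7.52×1.803 = 27.11 ft.
Hydraulic radius R = A/P = 84.83/27.11 = 3.129 ft.
V = (1.486/n) R^(2/3) √S = (1.486/0.039) × 3.129^(2/3) × √0.072 = 21.87 ft/s. Hydraulic depth D_h = A/T = 84.83/22.56 = 3.76 ft.
Froude number Fr = V/√(g·D_h) = 21.87/√(32.2×3.76) = 1.99, which is greater than 1, so the flow is supercritical.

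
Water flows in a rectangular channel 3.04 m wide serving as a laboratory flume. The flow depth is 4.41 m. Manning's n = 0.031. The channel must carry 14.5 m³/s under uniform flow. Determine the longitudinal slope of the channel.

S = 0.000955

Flow area A = b·y = 3.04 × 4.41 = 13.41 m². Wetted perimeter P = b + 2y = 3.04 + 2×4.41 = 11.86 m.
Hydraulic radius R = A/P = 13.41/11.86 = 1.13 m.
From Manning's equation, S = [nQ / (1 A R^(2/3))]² = [0.031 × 14.5 / (1 × 13.41 × 1.13^(2/3))]² = 0.000955.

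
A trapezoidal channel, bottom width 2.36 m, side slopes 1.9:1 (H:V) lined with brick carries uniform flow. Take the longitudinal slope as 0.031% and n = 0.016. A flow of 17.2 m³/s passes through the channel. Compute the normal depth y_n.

Manning's equation rearranged: A R^(2/3) = nQ / (1·√S) = 0.016 × 17.2 / (√0.00031) = 15.63.
At y = 2.72 m: A R^(2/3) = 26.33 — over.
At y = 1.93 m: A R^(2/3) = 12.34 — short.
At y = 2.15 m: A R^(2/3) = 15.61 — close enough.

y_n = 2.15 m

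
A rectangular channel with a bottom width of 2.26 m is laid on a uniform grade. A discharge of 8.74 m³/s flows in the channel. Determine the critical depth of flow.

For a rectangular channel, critical depth y_c = (q²/g)^(1/3) where q = Q/b = 8.74/2.26 = 3.867 m²/s.
So y_c = (3.867²/9.81)^(1/3) = 1.15 m.

y_c = 1.15 m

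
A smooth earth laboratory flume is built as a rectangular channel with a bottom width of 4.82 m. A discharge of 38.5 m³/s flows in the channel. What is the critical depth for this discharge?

y_c = 1.87 m

For a rectangular channel, critical depth y_c = (q²/g)^(1/3) where q = Q/b = 38.5/4.82 = 7.988 m²/s.
So y_c = (7.988²/9.81)^(1/3) = 1.87 m.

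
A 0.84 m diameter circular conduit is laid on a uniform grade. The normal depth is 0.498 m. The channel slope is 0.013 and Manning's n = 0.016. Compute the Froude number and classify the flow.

supercritical

For a circular section of diameter D = 0.84 m at depth y = 0.498 m, the central angle is θ = 2 arccos(1 − 2y/D) = 3.515 rad. Then A = (D²/8)(θ − sin θ) = 0.3422 m² and P = Dθ/2 = 1.476 m.
Hydraulic radius R = A/P = 0.3422/1.476 = 0.2318 m.
V = (1/n) R^(2/3) √S = (1/0.016) × 0.2318^(2/3) × √0.013 = 2.689 m/s. Hydraulic depth D_h = A/T = 0.3422/0.8254 = 0.4146 m.
Froude number Fr = V/√(g·D_h) = 2.689/√(9.81×0.4146) = 1.33, which is greater than 1, so the flow is supercritical.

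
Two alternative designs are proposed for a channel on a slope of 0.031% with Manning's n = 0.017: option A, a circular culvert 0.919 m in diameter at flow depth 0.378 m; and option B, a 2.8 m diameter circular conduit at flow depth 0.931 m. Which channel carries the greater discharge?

Channel A: For a circular section of diameter D = 0.919 m at depth y = 0.378 m, the central angle is θ = 2 arccos(1 − 2y/D) = 2.785 rad. Then A = (D²/8)(θ − sin θ) = 0.2572 m² and P = Dθ/2 = 1.28 m. Hydraulic radius R = A/P = 0.2572/1.28 = 0.2009 m. Q_A = (1/0.017)·0.2572·0.2009^(2/3)·√0.00031 = 0.09137 m³/s.
Channel B: For a circular section of diameter D = 2.8 m at depth y = 0.931 m, the central angle is θ = 2 arccos(1 − 2y/D) = 2.458 rad. Then A = (D²/8)(θ − sin θ) = 1.791 m² and P = Dθ/2 = 3.442 m. Hydraulic radius R = A/P = 1.791/3.442 = 0.5202 m. Q_B = (1/0.017)·1.791·0.5202^(2/3)·√0.00031 = 1.2 m³/s.
Q_A = 0.09137 m³/s vs Q_B = 1.2 m³/s, so channel B carries more.

channel B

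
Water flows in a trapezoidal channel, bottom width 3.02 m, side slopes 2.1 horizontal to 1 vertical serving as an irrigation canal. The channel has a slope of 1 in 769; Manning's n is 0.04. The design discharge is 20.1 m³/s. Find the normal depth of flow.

Manning's equation rearranged: A R^(2/3) = nQ / (1·√S) = 0.04 × 20.1 / (√0.0013) = 22.3.
Trying y = 2.74 m: A R^(2/3) = 31.85 — over.
Trying y = 1.7 m: A R^(2/3) = 11.39 — short.
Trying y = 2.33 m: A R^(2/3) = 22.3 — ≈ 22.3.

y_n = 2.33 m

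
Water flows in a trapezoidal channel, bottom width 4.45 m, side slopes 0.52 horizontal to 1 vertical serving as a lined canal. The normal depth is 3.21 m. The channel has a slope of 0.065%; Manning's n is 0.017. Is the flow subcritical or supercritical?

With bottom width b = 4.45 m and side slope z = 0.52: A = (b + zy)y = (4.45 + 0.52×3.21)×3.21 = 19.64 m²; P = b + 2y√(1+z²) = 4.45 + 2×3.21×1.127 = 11.69 m.
Hydraulic radius R = A/P = 19.64/11.69 = 1.681 m.
V = (1/n) R^(2/3) √S = (1/0.017) × 1.681^(2/3) × √0.00065 = 2.12 m/s. Hydraulic depth D_h = A/T = 19.64/7.788 = 2.522 m.
Froude number Fr = V/√(g·D_h) = 2.12/√(9.81×2.522) = 0.426, which is less than 1, so the flow is subcritical.

subcritical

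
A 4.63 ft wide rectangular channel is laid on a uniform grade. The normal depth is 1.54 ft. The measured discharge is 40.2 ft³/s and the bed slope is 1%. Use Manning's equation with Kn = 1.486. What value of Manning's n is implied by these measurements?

Flow area A = b·y = 4.63 × 1.54 = 7.13 ft². Wetted perimeter P = b + 2y = 4.63 + 2×1.54 = 7.71 ft.
Hydraulic radius R = A/P = 7.13/7.71 = 0.9248 ft.
Rearranging Manning's equation: n = (1.486/Q) A R^(2/3) S^(1/2) = (1.486/40.2) × 7.13 × 0.9248^(2/3) × √0.01 = 0.025.

n = 0.025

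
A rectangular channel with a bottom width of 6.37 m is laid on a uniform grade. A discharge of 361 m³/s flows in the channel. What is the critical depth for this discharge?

y_c = 6.89 m

For a rectangular channel, critical depth y_c = (q²/g)^(1/3) where q = Q/b = 361/6.37 = 56.67 m²/s.
So y_c = (56.67²/9.81)^(1/3) = 6.89 m.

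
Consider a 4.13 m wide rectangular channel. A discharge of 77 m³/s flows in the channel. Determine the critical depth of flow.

For a rectangular channel, critical depth y_c = (q²/g)^(1/3) where q = Q/b = 77/4.13 = 18.64 m²/s.
So y_c = (18.64²/9.81)^(1/3) = 3.28 m.

y_c = 3.28 m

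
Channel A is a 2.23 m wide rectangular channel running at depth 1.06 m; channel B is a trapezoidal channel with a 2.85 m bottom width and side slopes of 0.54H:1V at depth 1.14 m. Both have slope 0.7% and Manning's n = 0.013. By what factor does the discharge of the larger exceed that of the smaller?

Channel A: Flow area A = b·y = 2.23 × 1.06 = 2.364 m². Wetted perimeter P = b + 2y = 2.23 + 2×1.06 = 4.35 m. Hydraulic radius R = A/P = 2.364/4.35 = 0.5434 m. Q_A = (1/0.013)·2.364·0.5434^(2/3)·√0.007 = 10.13 m³/s.
Channel B: With bottom width b = 2.85 m and side slope z = 0.54: A = (b + zy)y = (2.85 + 0.54×1.14)×1.14 = 3.951 m²; P = b + 2y√(1+z²) = 2.85 + 2×1.14×1.136 = 5.441 m. Hydraulic radius R = A/P = 3.951/5.441 = 0.7261 m. Q_B = (1/0.013)·3.951·0.7261^(2/3)·√0.007 = 20.54 m³/s.
The larger discharge is 20.54 m³/s and the smaller is 10.13 m³/s; the ratio is 2.03.

2.03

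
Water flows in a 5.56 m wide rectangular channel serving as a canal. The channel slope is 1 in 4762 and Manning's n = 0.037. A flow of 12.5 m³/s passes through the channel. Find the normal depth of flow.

Manning's equation rearranged: A R^(2/3) = nQ / (1·√S) = 0.037 × 12.5 / (√0.00021) = 31.92.
Trying y = 3.6 m: A R^(2/3) = 27.02 — low.
Trying y = 4.67 m: A R^(2/3) = 37.6 — high.
Trying y = 4.1 m: A R^(2/3) = 31.92 — matches.

y_n = 4.1 m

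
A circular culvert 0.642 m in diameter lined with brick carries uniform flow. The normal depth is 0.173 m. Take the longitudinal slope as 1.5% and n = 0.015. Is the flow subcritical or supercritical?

supercritical

For a circular section of diameter D = 0.642 m at depth y = 0.173 m, the central angle is θ = 2 arccos(1 − 2y/D) = 2.183 rad. Then A = (D²/8)(θ − sin θ) = 0.07032 m² and P = Dθ/2 = 0.7008 m.
Hydraulic radius R = A/P = 0.07032/0.7008 = 0.1003 m.
V = (1/n) R^(2/3) √S = (1/0.015) × 0.1003^(2/3) × √0.015 = 1.763 m/s. Hydraulic depth D_h = A/T = 0.07032/0.5697 = 0.1234 m.
Froude number Fr = V/√(g·D_h) = 1.763/√(9.81×0.1234) = 1.6, which is greater than 1, so the flow is supercritical.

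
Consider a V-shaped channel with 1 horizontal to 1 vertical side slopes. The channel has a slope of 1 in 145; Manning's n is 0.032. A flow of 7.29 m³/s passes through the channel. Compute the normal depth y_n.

Manning's equation rearranged: A R^(2/3) = nQ / (1·√S) = 0.032 × 7.29 / (√0.006897) = 2.809.
Try y = 1.56 m: A R^(2/3) = 1.637 — low.
Try y = 2.09 m: A R^(2/3) = 3.57 — high.
Try y = 1.91 m: A R^(2/3) = 2.808 — ≈ 2.809.

y_n = 1.91 m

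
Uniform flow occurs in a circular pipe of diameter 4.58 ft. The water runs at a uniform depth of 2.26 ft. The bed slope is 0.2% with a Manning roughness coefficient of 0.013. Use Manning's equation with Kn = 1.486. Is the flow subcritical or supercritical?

subcritical

For a circular section of diameter D = 4.58 ft at depth y = 2.26 ft, the central angle is θ = 2 arccos(1 − 2y/D) = 3.115 rad. Then A = (D²/8)(θ − sin θ) = 8.1 ft² and P = Dθ/2 = 7.134 ft.
Hydraulic radius R = A/P = 8.1/7.134 = 1.135 ft.
V = (1.486/n) R^(2/3) √S = (1.486/0.013) × 1.135^(2/3) × √0.002 = 5.564 ft/s. Hydraulic depth D_h = A/T = 8.1/4.58 = 1.769 ft.
Froude number Fr = V/√(g·D_h) = 5.564/√(32.2×1.769) = 0.737, which is less than 1, so the flow is subcritical.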